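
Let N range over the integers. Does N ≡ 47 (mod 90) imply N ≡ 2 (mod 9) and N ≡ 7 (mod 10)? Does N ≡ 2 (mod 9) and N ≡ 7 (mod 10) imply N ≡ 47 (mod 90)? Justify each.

(←) If N ≡ 2 (mod 9) and N ≡ 7 (mod 10), then by the Chinese remainder theorem N ≡ 47 (mod 90). This is exactly N ≡ 47 (mod 90).

(→) Suppose N ≡ 47 (mod 90); write N = 90j + 47. Since 9 ∣ 90, reducing mod 9 gives N ≡ 47 ≡ 2 (mod 9); since 10 ∣ 90, reducing mod 10 gives N ≡ 47 ≡ 7 (mod 10).

Both directions hold; the statement is true.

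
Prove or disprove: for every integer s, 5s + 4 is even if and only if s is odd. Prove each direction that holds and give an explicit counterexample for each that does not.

Neither direction holds.

(⇒) This fails: s = 6 gives 5s + 4 = 34, which is even, but 6 is even, not odd.

(⇐) This also fails: s = 1 is odd, but 5s + 4 = 9 is odd, not even.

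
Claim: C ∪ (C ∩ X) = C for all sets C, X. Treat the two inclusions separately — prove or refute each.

Both inclusions hold.

(⟹) Let x ∈ C ∪ (C ∩ X). Then either x ∈ C and x ∉ X; or x ∈ C ∩ X. In each case x ∈ C, so C ∪ (C ∩ X) ⊆ C.

(⟸) Let x ∈ C. Then either x ∈ C and x ∉ X; or x ∈ C ∩ X. In each case x ∈ C ∪ (C ∩ X), so C ⊆ C ∪ (C ∩ X).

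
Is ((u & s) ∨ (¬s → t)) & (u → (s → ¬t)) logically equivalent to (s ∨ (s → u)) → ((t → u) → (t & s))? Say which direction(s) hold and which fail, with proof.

(→) This fails. Under t = F, s = T, u = F, the left side is true but the right side is false.

(←) This fails. Under t = T, s = T, u = T, the left side is false but the right side is true.

(⇒) fails and (⇐) fails.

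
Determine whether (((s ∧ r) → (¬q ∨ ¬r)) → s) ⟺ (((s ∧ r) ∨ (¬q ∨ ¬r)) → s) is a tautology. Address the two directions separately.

Only the forward implication holds.

Forward direction. Assume the antecedent. If s is true, ((s ∧ r) ∨ (¬q ∨ ¬r)) → s reduces to true regardless of the other variables. If s is false, the antecedent cannot hold. Either way ((s ∧ r) ∨ (¬q ∨ ¬r)) → s holds.

Converse. This fails. Under s = F, r = T, q = T, the left side is false but the right side is true.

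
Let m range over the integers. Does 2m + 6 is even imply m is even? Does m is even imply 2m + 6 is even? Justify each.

Only the reverse direction holds.

(⟹) This fails: take m = 7. Then 2m + 6 = 20, which is even, yet m = 7 is odd, not even.

(⟸) Suppose m is even. Since 2 is even, 2m is even for every m, so 2m + 6 has the same parity as 6, which is even. Hence 2m + 6 is even.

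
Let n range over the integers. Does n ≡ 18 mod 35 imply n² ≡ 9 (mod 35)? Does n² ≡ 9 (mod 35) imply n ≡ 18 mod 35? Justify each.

[⇒] Suppose n ≡ 18 mod 35. Write n = 35j + 18. Then (35j + 18)² = 1225j² + 1260j + 324 = 35(35j² + 36j + 9) + 9, so n² ≡ 9 (mod 35).

[⇐] This fails: take n = 3. Then 3² = 9 ≡ 9 (mod 35), yet 3 ≡ 3 (mod 35), not 18.

Only the forward direction holds.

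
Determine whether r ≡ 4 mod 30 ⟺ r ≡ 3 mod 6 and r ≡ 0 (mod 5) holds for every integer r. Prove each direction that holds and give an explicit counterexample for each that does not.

(⟹) This fails: r = 4 gives 4 ≡ 4 (mod 30) but 4 ≡ 4 (mod 6), so the conjunction on the right does not hold.

(⟸) This fails: r = 15 satisfies both congruences on the right (15 ≡ 3 mod 6 and 15 ≡ 0 mod 5) yet 15 ≡ 15 (mod 30), not 4.

(⇒) fails and (⇐) fails.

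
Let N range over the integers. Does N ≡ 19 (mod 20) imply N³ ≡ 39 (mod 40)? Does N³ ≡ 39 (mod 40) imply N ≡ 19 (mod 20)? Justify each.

(⟸) The residues r modulo 40 with r³ ≡ 39 (mod 40) are exactly {39}, and each is ≡ 19 (mod 20).

(⟹) This fails: take N = 19. Then 19 ≡ 19 (mod 20), but 19³ = 6859 ≡ 19 (mod 40), not 39.

Only the converse holds.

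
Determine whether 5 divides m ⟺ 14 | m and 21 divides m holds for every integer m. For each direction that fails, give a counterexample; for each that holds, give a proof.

[⇒] This fails: take m = 5. Certainly 5 ∣ 5, but 14 ∤ 5.

[⇐] This fails: take m = 42. Both 14 ∣ 42 and 21 ∣ 42, yet 42 is not a multiple of 5 (since 42 = 8·5 + 2), so 5 ∤ 42.

Neither direction holds.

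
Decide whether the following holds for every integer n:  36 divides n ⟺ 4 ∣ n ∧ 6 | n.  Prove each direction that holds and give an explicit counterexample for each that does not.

(⇒) holds; (⇐) fails.

Converse. This fails: take n = 12. Both 4 ∣ 12 and 6 ∣ 12, yet 12 is not a multiple of 36 (since 12 = 0·36 + 12), so 36 ∤ 12.

Forward direction. If 36 ∣ n, write n = 36q. Since 36 = 9·4, n = 4·(9q), so 4 ∣ n; and since 36 = 6·6, n = 6·(6q), so 6 ∣ n.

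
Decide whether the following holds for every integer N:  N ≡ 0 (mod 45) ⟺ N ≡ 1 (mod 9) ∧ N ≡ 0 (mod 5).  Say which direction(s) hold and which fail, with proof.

(→) This fails: N = 0 gives 0 ≡ 0 (mod 45) but 0 ≡ 0 (mod 9), so the conjunction on the right does not hold.

(←) This fails: N = 10 satisfies both congruences on the right (10 ≡ 1 mod 9 and 10 ≡ 0 mod 5) yet 10 ≡ 10 (mod 45), not 0.

(⇒) fails and (⇐) fails.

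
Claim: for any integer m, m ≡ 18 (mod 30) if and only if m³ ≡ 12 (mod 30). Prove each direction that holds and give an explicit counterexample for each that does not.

Both implications hold.

Converse. Suppose m³ ≡ 12 (mod 30). The only residue r in {0, …, 29} with r³ ≡ 12 (mod 30) is r = 18, so m ≡ 18 (mod 30).

Forward direction. Suppose m ≡ 18 (mod 30). Write m = 30j + 18. Then (30j + 18)³ = 27000j³ + 48600j² + 29160j + 5832 = 30(900j³ + 1620j² + 972j + 194) + 12, so m³ ≡ 12 (mod 30).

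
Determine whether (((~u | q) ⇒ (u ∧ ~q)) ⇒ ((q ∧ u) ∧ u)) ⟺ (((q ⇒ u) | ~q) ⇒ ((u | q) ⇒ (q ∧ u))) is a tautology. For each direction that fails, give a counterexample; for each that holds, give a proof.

[⇒] Assume the antecedent. If q is true, the consequent reduces to true regardless of the other variables. If q is false, the antecedent forces (q = F, u = F), and the consequent holds there. Either way the consequent holds.

[⇐] Assume the antecedent. If q is true, the consequent reduces to true regardless of the other variables. If q is false, the antecedent forces (q = F, u = F), and the consequent holds there. Either way the consequent holds.

The biconditional holds.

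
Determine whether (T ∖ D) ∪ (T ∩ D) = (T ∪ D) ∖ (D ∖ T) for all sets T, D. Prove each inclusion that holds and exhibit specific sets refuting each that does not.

Both inclusions hold.

(⟸) Let x ∈ (T ∪ D) ∖ (D ∖ T). Then either x ∈ T and x ∉ D; or x ∈ T ∩ D. In each case x ∈ (T ∖ D) ∪ (T ∩ D), so (T ∪ D) ∖ (D ∖ T) ⊆ (T ∖ D) ∪ (T ∩ D).

(⟹) Let x ∈ (T ∖ D) ∪ (T ∩ D). Then either x ∈ T and x ∉ D; or x ∈ T ∩ D. In each case x ∈ (T ∪ D) ∖ (D ∖ T), so (T ∖ D) ∪ (T ∩ D) ⊆ (T ∪ D) ∖ (D ∖ T).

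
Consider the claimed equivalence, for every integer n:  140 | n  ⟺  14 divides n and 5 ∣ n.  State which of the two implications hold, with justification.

(⇒) holds; (⇐) fails.

(⇒) If 140 ∣ n, write n = 140q. Since 140 = 10·14, n = 14·(10q), so 14 ∣ n; and since 140 = 28·5, n = 5·(28q), so 5 ∣ n.

(⇐) This fails: take n = 70. Both 14 ∣ 70 and 5 ∣ 70, yet 70 is not a multiple of 140 (since 70 = 0·140 + 70), so 140 ∤ 70.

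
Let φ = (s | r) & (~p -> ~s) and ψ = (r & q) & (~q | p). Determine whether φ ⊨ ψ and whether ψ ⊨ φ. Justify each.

(⇒) This fails. Under r = T, q = F, s = F, p = F, the left side is true but the right side is false.

(⇐) Assume the antecedent. If r is true, the antecedent forces (r = T, q = T, s = F, p = T) or (r = T, q = T, s = T, p = T), and (s | r) & (~p -> ~s) holds there. If r is false, the antecedent cannot hold. Either way (s | r) & (~p -> ~s) holds.

Only the reverse direction holds.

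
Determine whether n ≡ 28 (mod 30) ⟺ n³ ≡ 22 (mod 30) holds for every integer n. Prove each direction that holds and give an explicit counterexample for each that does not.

Both directions hold.

[⇒] Suppose n ≡ 28 (mod 30). Write n = 30j + 28. Then (30j + 28)³ = 27000j³ + 75600j² + 70560j + 21952 = 30(900j³ + 2520j² + 2352j + 731) + 22, so n³ ≡ 22 (mod 30).

[⇐] Conversely, suppose n³ ≡ 22 (mod 30). The only residue r in {0, …, 29} with r³ ≡ 22 (mod 30) is r = 28, so n ≡ 28 (mod 30).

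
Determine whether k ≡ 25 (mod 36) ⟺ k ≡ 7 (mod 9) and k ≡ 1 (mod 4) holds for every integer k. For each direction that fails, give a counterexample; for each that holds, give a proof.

(⇒) Suppose k ≡ 25 (mod 36); write k = 36j + 25. Since 9 ∣ 36, reducing mod 9 gives k ≡ 25 ≡ 7 (mod 9); since 4 ∣ 36, reducing mod 4 gives k ≡ 25 ≡ 1 (mod 4).

(⇐) Conversely, if k ≡ 7 (mod 9) and k ≡ 1 (mod 4), then by the Chinese remainder theorem k ≡ 25 (mod 36). This is exactly k ≡ 25 (mod 36).

Both directions hold; the statement is true.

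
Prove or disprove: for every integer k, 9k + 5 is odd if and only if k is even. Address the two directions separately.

The biconditional holds.

Forward direction. Suppose 9k + 5 is odd. Since 9 is odd, 9k and k have the same parity, so 9k + 5 ≡ k + 5 (mod 2). As 5 is odd, 9k + 5 is odd exactly when k is even. Thus k is even.

Converse. Suppose k is even; write k = 2j. Then 9k + 5 = 9·(2j) + 5 = 2·9j + 5, which is odd.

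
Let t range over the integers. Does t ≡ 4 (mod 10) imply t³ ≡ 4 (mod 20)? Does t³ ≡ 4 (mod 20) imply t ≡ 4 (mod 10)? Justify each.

(→) Suppose t ≡ 4 (mod 10). Working modulo 20, t ∈ {4, 14}; for each such r, r³ ≡ 4 (mod 20).

(←) Conversely, the residues r modulo 20 with r³ ≡ 4 (mod 20) are exactly {4, 14}, and each is ≡ 4 (mod 10).

The biconditional holds.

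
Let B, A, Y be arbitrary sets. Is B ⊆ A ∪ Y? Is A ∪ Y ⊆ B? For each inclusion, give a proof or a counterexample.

Both inclusions fail.

Forward inclusion. This inclusion fails. Take B = {1}, A = ∅, Y = ∅; then 1 ∈ B but 1 ∉ A ∪ Y.

Reverse inclusion. This inclusion fails. Take B = ∅, A = {1}, Y = ∅; then 1 ∈ A ∪ Y but 1 ∉ B.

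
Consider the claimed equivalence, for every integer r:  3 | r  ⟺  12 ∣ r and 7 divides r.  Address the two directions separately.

(→) This fails: take r = 3. Certainly 3 ∣ 3, but 12 ∤ 3.

(←) Suppose 12 ∣ r and 7 ∣ r. Any common multiple of 12 and 7 is a multiple of their lcm; here gcd(12, 7) = 1, so lcm(12, 7) = 12·7 = 84, so 84 ∣ r. Since 3 ∣ 84, it follows that 3 ∣ r.

Not equivalent: only (⇐) holds.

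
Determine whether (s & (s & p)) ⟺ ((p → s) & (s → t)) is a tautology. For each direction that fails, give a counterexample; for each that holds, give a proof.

(⇒) fails and (⇐) fails.

(⇒) This fails. Under s = T, p = T, t = F, the left side is true but the right side is false.

(⇐) This fails. Under s = F, p = F, t = F, the left side is false but the right side is true.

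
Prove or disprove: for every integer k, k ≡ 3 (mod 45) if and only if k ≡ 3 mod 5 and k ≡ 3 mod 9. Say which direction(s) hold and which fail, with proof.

(⇐) If k ≡ 3 (mod 5) and k ≡ 3 (mod 9), then by the Chinese remainder theorem k ≡ 3 (mod 45). This is exactly k ≡ 3 (mod 45).

(⇒) Suppose k ≡ 3 (mod 45); write k = 45j + 3. Since 5 ∣ 45, reducing mod 5 gives k ≡ 3 (mod 5); since 9 ∣ 45, reducing mod 9 gives k ≡ 3 (mod 9).

Both implications hold.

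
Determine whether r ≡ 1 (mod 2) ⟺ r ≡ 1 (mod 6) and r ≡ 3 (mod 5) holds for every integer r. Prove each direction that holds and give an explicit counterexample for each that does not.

Not equivalent: only (⇐) holds.

(⇐) If r ≡ 1 (mod 6) and r ≡ 3 (mod 5), then by the Chinese remainder theorem r ≡ 13 (mod 30). Since 13 ≡ 1 (mod 2) and 2 ∣ 30, we get r ≡ 1 (mod 2).

(⇒) This fails: r = 1 gives 1 ≡ 1 (mod 2) but 1 ≡ 1 (mod 5), so the conjunction on the right does not hold.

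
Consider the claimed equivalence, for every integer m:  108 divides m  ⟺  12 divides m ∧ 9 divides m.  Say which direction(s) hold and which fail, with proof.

(⇒) If 108 ∣ m, write m = 108q. Since 108 = 9·12, m = 12·(9q), so 12 ∣ m; and since 108 = 12·9, m = 9·(12q), so 9 ∣ m.

(⇐) This fails: take m = 36. Both 12 ∣ 36 and 9 ∣ 36, yet 36 is not a multiple of 108 (since 36 = 0·108 + 36), so 108 ∤ 36.

Only the forward direction holds.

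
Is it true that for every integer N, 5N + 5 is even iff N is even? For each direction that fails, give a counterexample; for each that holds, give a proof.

Neither direction holds.

(→) This fails: N = 5 gives 5N + 5 = 30, which is even, but 5 is odd, not even.

(←) This also fails: N = 2 is even, but 5N + 5 = 15 is odd, not even.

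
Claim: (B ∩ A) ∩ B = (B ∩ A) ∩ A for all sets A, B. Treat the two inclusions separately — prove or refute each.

Both inclusions hold.

(⟹) Let x ∈ (B ∩ A) ∩ B. Then x ∈ A ∩ B, from which x ∈ (B ∩ A) ∩ A.

(⟸) Let x ∈ (B ∩ A) ∩ A. Then x ∈ A ∩ B, from which x ∈ (B ∩ A) ∩ B.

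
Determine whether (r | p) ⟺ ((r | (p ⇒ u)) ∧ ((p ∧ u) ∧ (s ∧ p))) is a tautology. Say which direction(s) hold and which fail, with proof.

(⇒) fails; (⇐) holds.

(⟹) This fails. Under s = F, u = F, r = T, p = F, the left side is true but the right side is false.

(⟸) Assume the antecedent. If s is true, the antecedent forces (s = T, u = T, r = F, p = T) or (s = T, u = T, r = T, p = T), and r | p holds there. If s is false, the antecedent cannot hold. Either way r | p holds.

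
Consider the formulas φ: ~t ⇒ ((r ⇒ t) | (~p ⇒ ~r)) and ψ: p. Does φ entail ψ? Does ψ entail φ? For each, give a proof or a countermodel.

(⇒) fails; (⇐) holds.

(⇐) Assume the antecedent. If r is true, the antecedent forces (r = T, t = F, p = T) or (r = T, t = T, p = T), and ~t ⇒ ((r ⇒ t) | (~p ⇒ ~r)) holds there. If r is false, ~t ⇒ ((r ⇒ t) | (~p ⇒ ~r)) reduces to true regardless of the other variables. Either way ~t ⇒ ((r ⇒ t) | (~p ⇒ ~r)) holds.

(⇒) This fails. Under r = F, t = F, p = F, the left side is true but the right side is false.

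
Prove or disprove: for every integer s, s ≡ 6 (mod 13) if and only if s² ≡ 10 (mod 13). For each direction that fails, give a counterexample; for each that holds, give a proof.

(⇒) holds; (⇐) fails.

(⟹) Suppose s ≡ 6 (mod 13). Write s = 13j + 6. Then (13j + 6)² = 169j² + 156j + 36 = 13(13j² + 12j + 2) + 10, so s² ≡ 10 (mod 13).

(⟸) This fails: take s = 7. Then 7² = 49 ≡ 10 (mod 13), yet 7 ≡ 7 (mod 13), not 6.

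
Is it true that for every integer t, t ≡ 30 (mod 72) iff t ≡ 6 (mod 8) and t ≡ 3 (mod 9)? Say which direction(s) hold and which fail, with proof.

Both directions hold; the statement is true.

(←) If t ≡ 6 (mod 8) and t ≡ 3 (mod 9), then by the Chinese remainder theorem t ≡ 30 (mod 72). This is exactly t ≡ 30 (mod 72).

(→) Suppose t ≡ 30 (mod 72); write t = 72j + 30. Since 8 ∣ 72, reducing mod 8 gives t ≡ 30 ≡ 6 (mod 8); since 9 ∣ 72, reducing mod 9 gives t ≡ 30 ≡ 3 (mod 9).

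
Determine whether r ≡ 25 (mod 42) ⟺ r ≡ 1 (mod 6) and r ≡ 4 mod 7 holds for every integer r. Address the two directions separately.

Both directions hold.

(→) Suppose r ≡ 25 (mod 42); write r = 42j + 25. Since 6 ∣ 42, reducing mod 6 gives r ≡ 25 ≡ 1 (mod 6); since 7 ∣ 42, reducing mod 7 gives r ≡ 25 ≡ 4 (mod 7).

(←) Conversely, if r ≡ 1 (mod 6) and r ≡ 4 (mod 7), then by the Chinese remainder theorem r ≡ 25 (mod 42). This is exactly r ≡ 25 (mod 42).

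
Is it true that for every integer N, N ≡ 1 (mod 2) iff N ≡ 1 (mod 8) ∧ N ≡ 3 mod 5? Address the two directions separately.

Only the converse holds.

Forward direction. This fails: N = 1 gives 1 ≡ 1 (mod 2) but 1 ≡ 1 (mod 5), so the conjunction on the right does not hold.

Converse. If N ≡ 1 (mod 8) and N ≡ 3 (mod 5), then by the Chinese remainder theorem N ≡ 33 (mod 40). Since 33 ≡ 1 (mod 2) and 2 ∣ 40, we get N ≡ 1 (mod 2).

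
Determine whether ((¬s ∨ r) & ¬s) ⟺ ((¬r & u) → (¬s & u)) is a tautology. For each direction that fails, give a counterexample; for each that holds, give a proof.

[⇒] Assume the antecedent. If s is true, the antecedent cannot hold. If s is false, (¬r & u) → (¬s & u) reduces to true regardless of the other variables. Either way (¬r & u) → (¬s & u) holds.

[⇐] This fails. Under s = T, u = F, r = F, the left side is false but the right side is true.

(⇒) holds; (⇐) fails.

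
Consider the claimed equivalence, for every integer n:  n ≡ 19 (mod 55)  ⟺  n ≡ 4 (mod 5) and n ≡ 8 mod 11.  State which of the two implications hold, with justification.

Both directions hold.

(⇒) Suppose n ≡ 19 (mod 55); write n = 55j + 19. Since 5 ∣ 55, reducing mod 5 gives n ≡ 19 ≡ 4 (mod 5); since 11 ∣ 55, reducing mod 11 gives n ≡ 19 ≡ 8 (mod 11).

(⇐) Conversely, if n ≡ 4 (mod 5) and n ≡ 8 (mod 11), then by the Chinese remainder theorem n ≡ 19 (mod 55). This is exactly n ≡ 19 (mod 55).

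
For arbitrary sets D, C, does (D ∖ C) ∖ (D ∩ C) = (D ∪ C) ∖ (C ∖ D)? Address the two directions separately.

(⊆) Let x ∈ (D ∖ C) ∖ (D ∩ C). Then x ∈ D and x ∉ C, from which x ∈ (D ∪ C) ∖ (C ∖ D).

(⊇) This inclusion fails. Take D = {1}, C = {1}; then 1 ∈ (D ∪ C) ∖ (C ∖ D) but 1 ∉ (D ∖ C) ∖ (D ∩ C).

The sets are not equal: only the forward inclusion holds.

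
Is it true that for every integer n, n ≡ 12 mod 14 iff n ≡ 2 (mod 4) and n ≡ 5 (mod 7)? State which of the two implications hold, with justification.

Not equivalent: only (⇐) holds.

[⇒] This fails: n = 12 gives 12 ≡ 12 (mod 14) but 12 ≡ 0 (mod 4), so the conjunction on the right does not hold.

[⇐] Conversely, if n ≡ 2 (mod 4) and n ≡ 5 (mod 7), then by the Chinese remainder theorem n ≡ 26 (mod 28). Since 26 ≡ 12 (mod 14) and 14 ∣ 28, we get n ≡ 12 (mod 14).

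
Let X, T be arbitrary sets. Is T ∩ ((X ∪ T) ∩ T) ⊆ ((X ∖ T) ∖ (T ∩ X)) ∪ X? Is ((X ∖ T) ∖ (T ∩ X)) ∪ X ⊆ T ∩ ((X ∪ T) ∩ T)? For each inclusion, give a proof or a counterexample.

(⊆) fails and (⊇) fails.

Forward inclusion. This inclusion fails. Take X = ∅, T = {1}; then 1 ∈ T ∩ ((X ∪ T) ∩ T) but 1 ∉ ((X ∖ T) ∖ (T ∩ X)) ∪ X.

Reverse inclusion. This inclusion fails. Take X = {1}, T = ∅; then 1 ∈ ((X ∖ T) ∖ (T ∩ X)) ∪ X but 1 ∉ T ∩ ((X ∪ T) ∩ T).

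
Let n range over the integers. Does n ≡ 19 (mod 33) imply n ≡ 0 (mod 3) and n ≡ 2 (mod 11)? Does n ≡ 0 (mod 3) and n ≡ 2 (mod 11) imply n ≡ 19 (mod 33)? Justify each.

(⇒) This fails: n = 19 gives 19 ≡ 19 (mod 33) but 19 ≡ 1 (mod 3), so the conjunction on the right does not hold.

(⇐) This fails: n = 24 satisfies both congruences on the right (24 ≡ 0 mod 3 and 24 ≡ 2 mod 11) yet 24 ≡ 24 (mod 33), not 19.

Neither direction holds.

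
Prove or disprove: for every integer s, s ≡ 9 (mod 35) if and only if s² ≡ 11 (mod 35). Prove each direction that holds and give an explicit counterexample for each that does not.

Not equivalent: only (⇒) holds.

[⇒] Suppose s ≡ 9 (mod 35). Write s = 35j + 9. Then (35j + 9)² = 1225j² + 630j + 81 = 35(35j² + 18j + 2) + 11, so s² ≡ 11 (mod 35).

[⇐] This fails: take s = 16. Then 16² = 256 ≡ 11 (mod 35), yet 16 ≡ 16 (mod 35), not 9.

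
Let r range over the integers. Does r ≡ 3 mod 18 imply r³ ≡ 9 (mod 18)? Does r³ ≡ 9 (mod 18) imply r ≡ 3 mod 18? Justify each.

The forward direction holds; the converse fails.

(⇒) Suppose r ≡ 3 mod 18. Write r = 18j + 3. Then (18j + 3)³ = 5832j³ + 2916j² + 486j + 27 = 18(324j³ + 162j² + 27j + 1) + 9, so r³ ≡ 9 (mod 18).

(⇐) This fails: take r = 9. Then 9³ = 729 ≡ 9 (mod 18), yet 9 ≡ 9 (mod 18), not 3.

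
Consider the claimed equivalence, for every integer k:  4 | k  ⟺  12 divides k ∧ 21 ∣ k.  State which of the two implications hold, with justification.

(⟹) This fails: take k = 4. Certainly 4 ∣ 4, but 12 ∤ 4.

(⟸) Suppose 12 ∣ k and 21 ∣ k. Any common multiple of 12 and 21 is a multiple of their lcm; here lcm(12, 21) = 12·21/gcd(12, 21) = 252/3 = 84, so 84 ∣ k. Since 4 ∣ 84, it follows that 4 ∣ k.

The forward direction fails; the converse holds.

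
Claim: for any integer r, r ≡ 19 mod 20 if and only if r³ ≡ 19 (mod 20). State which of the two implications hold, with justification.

Both implications hold.

(⇒) Suppose r ≡ 19 mod 20. Write r = 20j + 19. Then (20j + 19)³ = 8000j³ + 22800j² + 21660j + 6859 = 20(400j³ + 1140j² + 1083j + 342) + 19, so r³ ≡ 19 (mod 20).

(⇐) Conversely, suppose r³ ≡ 19 (mod 20). The only residue r in {0, …, 19} with r³ ≡ 19 (mod 20) is r = 19, so r ≡ 19 (mod 20).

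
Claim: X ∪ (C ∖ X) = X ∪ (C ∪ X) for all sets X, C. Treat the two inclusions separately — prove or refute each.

Reverse inclusion. Let x ∈ X ∪ (C ∪ X). Then either x ∈ X and x ∉ C; or x ∈ C and x ∉ X; or x ∈ X ∩ C. In each case x ∈ X ∪ (C ∖ X), so X ∪ (C ∪ X) ⊆ X ∪ (C ∖ X).

Forward inclusion. Let x ∈ X ∪ (C ∖ X). Then either x ∈ X and x ∉ C; or x ∈ C and x ∉ X; or x ∈ X ∩ C. In each case x ∈ X ∪ (C ∪ X), so X ∪ (C ∖ X) ⊆ X ∪ (C ∪ X).

The two sets are equal.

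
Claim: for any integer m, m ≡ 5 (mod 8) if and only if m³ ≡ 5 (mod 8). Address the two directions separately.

Equivalent; both directions hold.

Forward direction. Suppose m ≡ 5 (mod 8). Write m = 8j + 5. Then (8j + 5)³ = 512j³ + 960j² + 600j + 125 = 8(64j³ + 120j² + 75j + 15) + 5, so m³ ≡ 5 (mod 8).

Converse. Suppose m³ ≡ 5 (mod 8). The only residue r in {0, …, 7} with r³ ≡ 5 (mod 8) is r = 5, so m ≡ 5 (mod 8).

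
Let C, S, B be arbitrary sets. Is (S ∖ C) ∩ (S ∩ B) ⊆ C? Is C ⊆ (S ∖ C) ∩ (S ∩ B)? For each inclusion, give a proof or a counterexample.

Neither inclusion holds.

(⟹) This inclusion fails. Take C = ∅, S = {1}, B = {1}; then 1 ∈ (S ∖ C) ∩ (S ∩ B) but 1 ∉ C.

(⟸) This inclusion fails. Take C = {1}, S = ∅, B = ∅; then 1 ∈ C but 1 ∉ (S ∖ C) ∩ (S ∩ B).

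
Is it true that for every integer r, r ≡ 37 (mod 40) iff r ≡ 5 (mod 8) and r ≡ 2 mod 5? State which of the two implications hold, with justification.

(⟹) Suppose r ≡ 37 (mod 40); write r = 40j + 37. Since 8 ∣ 40, reducing mod 8 gives r ≡ 37 ≡ 5 (mod 8); since 5 ∣ 40, reducing mod 5 gives r ≡ 37 ≡ 2 (mod 5).

(⟸) Conversely, if r ≡ 5 (mod 8) and r ≡ 2 (mod 5), then by the Chinese remainder theorem r ≡ 37 (mod 40). This is exactly r ≡ 37 (mod 40).

Both implications hold.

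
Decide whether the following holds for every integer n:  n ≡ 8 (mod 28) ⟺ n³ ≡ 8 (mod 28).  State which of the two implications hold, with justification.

Only the forward implication holds.

(⟸) This fails: take n = 2. Then 2³ = 8 ≡ 8 (mod 28), yet 2 ≡ 2 (mod 28), not 8.

(⟹) Suppose n ≡ 8 (mod 28). Write n = 28j + 8. Then (28j + 8)³ = 21952j³ + 18816j² + 5376j + 512 = 28(784j³ + 672j² + 192j + 18) + 8, so n³ ≡ 8 (mod 28).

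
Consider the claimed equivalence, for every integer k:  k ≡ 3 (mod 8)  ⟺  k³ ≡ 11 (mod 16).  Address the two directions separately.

The forward direction fails; the converse holds.

(⇐) The residues r modulo 16 with r³ ≡ 11 (mod 16) are exactly {3}, and each is ≡ 3 (mod 8).

(⇒) This fails: take k = 11. Then 11 ≡ 3 (mod 8), but 11³ = 1331 ≡ 3 (mod 16), not 11.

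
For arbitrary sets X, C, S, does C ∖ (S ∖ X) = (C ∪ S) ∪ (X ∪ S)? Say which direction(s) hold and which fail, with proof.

(⊇) This inclusion fails. Take X = {1}, C = ∅, S = ∅; then 1 ∈ (C ∪ S) ∪ (X ∪ S) but 1 ∉ C ∖ (S ∖ X).

(⊆) Let x ∈ C ∖ (S ∖ X). Then either x ∈ C and x ∉ X, S; or x ∈ X ∩ C and x ∉ S; or x ∈ X ∩ C ∩ S. In each case x ∈ (C ∪ S) ∪ (X ∪ S), so C ∖ (S ∖ X) ⊆ (C ∪ S) ∪ (X ∪ S).

(⊆) holds; (⊇) fails.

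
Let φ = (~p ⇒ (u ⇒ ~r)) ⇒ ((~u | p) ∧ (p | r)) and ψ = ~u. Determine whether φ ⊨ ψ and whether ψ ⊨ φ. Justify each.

Neither implication holds.

(⟹) This fails. Under u = T, p = T, r = F, the left side is true but the right side is false.

(⟸) This fails. Under u = F, p = F, r = F, the left side is false but the right side is true.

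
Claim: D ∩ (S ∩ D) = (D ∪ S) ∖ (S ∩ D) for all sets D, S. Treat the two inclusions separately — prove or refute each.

(⊆) fails and (⊇) fails.

(⟹) This inclusion fails. Take D = {1}, S = {1}; then 1 ∈ D ∩ (S ∩ D) but 1 ∉ (D ∪ S) ∖ (S ∩ D).

(⟸) This inclusion fails. Take D = {1}, S = ∅; then 1 ∈ (D ∪ S) ∖ (S ∩ D) but 1 ∉ D ∩ (S ∩ D).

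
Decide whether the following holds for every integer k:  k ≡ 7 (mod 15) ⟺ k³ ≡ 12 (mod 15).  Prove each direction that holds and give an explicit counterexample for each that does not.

(⇒) This fails: take k = 7. Then 7 ≡ 7 (mod 15), but 7³ = 343 ≡ 13 (mod 15), not 12.

(⇐) This fails: take k = 3. Then 3³ = 27 ≡ 12 (mod 15), yet 3 ≡ 3 (mod 15), not 7.

Both directions fail.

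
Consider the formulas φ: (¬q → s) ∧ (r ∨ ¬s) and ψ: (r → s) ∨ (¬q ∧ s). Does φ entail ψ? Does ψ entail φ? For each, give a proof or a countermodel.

Neither direction holds.

(⟹) This fails. Under r = T, q = T, s = F, the left side is true but the right side is false.

(⟸) This fails. Under r = F, q = F, s = F, the left side is false but the right side is true.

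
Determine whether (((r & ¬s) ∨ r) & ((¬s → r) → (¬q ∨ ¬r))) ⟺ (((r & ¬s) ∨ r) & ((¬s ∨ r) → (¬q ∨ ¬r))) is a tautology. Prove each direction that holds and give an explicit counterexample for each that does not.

Equivalent; both directions hold.

(⟹) Assume the antecedent. If q is true, the antecedent cannot hold. If q is false, the antecedent forces (q = F, r = T, s = F) or (q = F, r = T, s = T), and the consequent holds there. Either way the consequent holds.

(⟸) Assume the antecedent. If q is true, the antecedent cannot hold. If q is false, the antecedent forces (q = F, r = T, s = F) or (q = F, r = T, s = T), and the consequent holds there. Either way the consequent holds.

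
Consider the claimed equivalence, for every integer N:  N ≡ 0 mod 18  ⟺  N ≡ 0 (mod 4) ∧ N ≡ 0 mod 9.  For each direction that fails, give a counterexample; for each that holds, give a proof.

(⟹) This fails: N = 18 gives 18 ≡ 0 (mod 18) but 18 ≡ 2 (mod 4), so the conjunction on the right does not hold.

(⟸) Conversely, if N ≡ 0 (mod 4) and N ≡ 0 (mod 9), then by the Chinese remainder theorem N ≡ 0 (mod 36). Since 0 ≡ 0 (mod 18) and 18 ∣ 36, we get N ≡ 0 (mod 18).

Not equivalent: only (⇐) holds.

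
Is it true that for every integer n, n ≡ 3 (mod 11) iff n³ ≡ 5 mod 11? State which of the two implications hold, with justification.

Both directions hold.

(⟹) Suppose n ≡ 3 (mod 11). Write n = 11j + 3. Then (11j + 3)³ = 1331j³ + 1089j² + 297j + 27 = 11(121j³ + 99j² + 27j + 2) + 5, so n³ ≡ 5 (mod 11).

(⟸) Conversely, suppose n³ ≡ 5 (mod 11). The only residue r in {0, …, 10} with r³ ≡ 5 (mod 11) is r = 3, so n ≡ 3 (mod 11).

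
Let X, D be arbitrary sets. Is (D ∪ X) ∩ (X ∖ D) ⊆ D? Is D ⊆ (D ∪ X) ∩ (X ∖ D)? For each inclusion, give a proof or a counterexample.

(⊆) This inclusion fails. Take X = {1}, D = ∅; then 1 ∈ (D ∪ X) ∩ (X ∖ D) but 1 ∉ D.

(⊇) This inclusion fails. Take X = ∅, D = {1}; then 1 ∈ D but 1 ∉ (D ∪ X) ∩ (X ∖ D).

(⊆) fails and (⊇) fails.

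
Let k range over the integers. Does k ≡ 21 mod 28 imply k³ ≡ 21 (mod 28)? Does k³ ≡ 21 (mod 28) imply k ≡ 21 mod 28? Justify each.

Both directions hold.

Forward direction. Suppose k ≡ 21 mod 28. Write k = 28j + 21. Then (28j + 21)³ = 21952j³ + 49392j² + 37044j + 9261 = 28(784j³ + 1764j² + 1323j + 330) + 21, so k³ ≡ 21 (mod 28).

Converse. Suppose k³ ≡ 21 (mod 28). The only residue r in {0, …, 27} with r³ ≡ 21 (mod 28) is r = 21, so k ≡ 21 (mod 28).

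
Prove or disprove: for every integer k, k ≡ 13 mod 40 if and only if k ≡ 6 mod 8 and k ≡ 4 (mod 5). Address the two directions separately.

Neither direction holds.

[⇒] This fails: k = 13 gives 13 ≡ 13 (mod 40) but 13 ≡ 5 (mod 8), so the conjunction on the right does not hold.

[⇐] This fails: k = 14 satisfies both congruences on the right (14 ≡ 6 mod 8 and 14 ≡ 4 mod 5) yet 14 ≡ 14 (mod 40), not 13.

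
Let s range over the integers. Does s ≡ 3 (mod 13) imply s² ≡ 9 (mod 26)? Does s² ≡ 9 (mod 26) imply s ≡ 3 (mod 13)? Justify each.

(→) This fails: take s = 16. Then 16 ≡ 3 (mod 13), but 16² = 256 ≡ 22 (mod 26), not 9.

(←) This fails: take s = 23. Then 23² = 529 ≡ 9 (mod 26), yet 23 ≡ 10 (mod 13), not 3.

Neither direction holds.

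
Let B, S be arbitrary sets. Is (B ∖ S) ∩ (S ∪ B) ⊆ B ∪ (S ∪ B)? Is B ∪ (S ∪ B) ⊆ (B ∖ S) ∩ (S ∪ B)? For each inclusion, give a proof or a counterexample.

(⟹) Let x ∈ (B ∖ S) ∩ (S ∪ B). Then x ∈ B and x ∉ S, from which x ∈ B ∪ (S ∪ B).

(⟸) This inclusion fails. Take B = ∅, S = {1}; then 1 ∈ B ∪ (S ∪ B) but 1 ∉ (B ∖ S) ∩ (S ∪ B).

The sets are not equal: only the forward inclusion holds.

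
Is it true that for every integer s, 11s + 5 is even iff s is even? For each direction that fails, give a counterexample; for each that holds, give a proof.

Neither implication holds.

[⇒] This fails: s = 5 gives 11s + 5 = 60, which is even, but 5 is odd, not even.

[⇐] This also fails: s = 6 is even, but 11s + 5 = 71 is odd, not even.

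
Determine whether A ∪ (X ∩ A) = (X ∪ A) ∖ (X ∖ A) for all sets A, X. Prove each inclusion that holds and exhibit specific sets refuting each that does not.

The two sets are equal.

(⊆) Let x ∈ A ∪ (X ∩ A). Then either x ∈ A and x ∉ X; or x ∈ A ∩ X. In each case x ∈ (X ∪ A) ∖ (X ∖ A), so A ∪ (X ∩ A) ⊆ (X ∪ A) ∖ (X ∖ A).

(⊇) Let x ∈ (X ∪ A) ∖ (X ∖ A). Then either x ∈ A and x ∉ X; or x ∈ A ∩ X. In each case x ∈ A ∪ (X ∩ A), so (X ∪ A) ∖ (X ∖ A) ⊆ A ∪ (X ∩ A).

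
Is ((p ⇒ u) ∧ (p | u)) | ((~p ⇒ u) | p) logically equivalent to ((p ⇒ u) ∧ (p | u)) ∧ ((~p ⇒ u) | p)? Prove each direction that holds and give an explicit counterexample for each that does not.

Only the converse holds.

(⇒) This fails. Under p = T, u = F, the left side is true but the right side is false.

(⇐) Assume the antecedent. If p is true, the consequent reduces to true regardless of the other variables. If p is false, the antecedent forces (p = F, u = T), and the consequent holds there. Either way the consequent holds.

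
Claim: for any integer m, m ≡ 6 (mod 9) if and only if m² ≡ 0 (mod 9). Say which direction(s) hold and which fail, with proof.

The forward direction holds; the converse fails.

(⟹) Suppose m ≡ 6 (mod 9). Write m = 9j + 6. Then (9j + 6)² = 81j² + 108j + 36 = 9(9j² + 12j + 4) + 0, so m² ≡ 0 (mod 9).

(⟸) This fails: take m = 0. Then 0² = 0 ≡ 0 (mod 9), yet 0 ≡ 0 (mod 9), not 6.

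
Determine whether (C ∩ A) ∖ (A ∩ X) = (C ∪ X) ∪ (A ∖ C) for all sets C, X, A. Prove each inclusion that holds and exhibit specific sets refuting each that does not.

Only the forward inclusion holds.

(⊆) Let x ∈ (C ∩ A) ∖ (A ∩ X). Then x ∈ C ∩ A and x ∉ X, from which x ∈ (C ∪ X) ∪ (A ∖ C).

(⊇) This inclusion fails. Take C = {1}, X = ∅, A = ∅; then 1 ∈ (C ∪ X) ∪ (A ∖ C) but 1 ∉ (C ∩ A) ∖ (A ∩ X).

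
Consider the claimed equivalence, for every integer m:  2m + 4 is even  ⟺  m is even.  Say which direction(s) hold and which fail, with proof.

Forward direction. This fails: take m = 3. Then 2m + 4 = 10, which is even, yet m = 3 is odd, not even.

Converse. Suppose m is even. Since 2 is even, 2m is even for every m, so 2m + 4 has the same parity as 4, which is even. Hence 2m + 4 is even.

(⇒) fails; (⇐) holds.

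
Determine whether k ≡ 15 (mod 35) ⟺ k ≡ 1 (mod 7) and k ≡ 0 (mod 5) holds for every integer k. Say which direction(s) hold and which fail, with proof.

(→) Suppose k ≡ 15 (mod 35); write k = 35j + 15. Since 7 ∣ 35, reducing mod 7 gives k ≡ 15 ≡ 1 (mod 7); since 5 ∣ 35, reducing mod 5 gives k ≡ 15 ≡ 0 (mod 5).

(←) Conversely, if k ≡ 1 (mod 7) and k ≡ 0 (mod 5), then by the Chinese remainder theorem k ≡ 15 (mod 35). This is exactly k ≡ 15 (mod 35).

Equivalent; both directions hold.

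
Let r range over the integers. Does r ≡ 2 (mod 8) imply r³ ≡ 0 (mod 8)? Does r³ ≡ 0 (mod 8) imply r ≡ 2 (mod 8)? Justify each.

(⇒) Suppose r ≡ 2 (mod 8). Write r = 8j + 2. Then (8j + 2)³ = 512j³ + 384j² + 96j + 8 = 8(64j³ + 48j² + 12j + 1) + 0, so r³ ≡ 0 (mod 8).

(⇐) This fails: take r = 0. Then 0³ = 0 ≡ 0 (mod 8), yet 0 ≡ 0 (mod 8), not 2.

The forward direction holds; the converse fails.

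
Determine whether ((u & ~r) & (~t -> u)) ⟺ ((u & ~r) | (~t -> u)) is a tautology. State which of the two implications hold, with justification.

(⇒) Assume the antecedent. If r is true, the antecedent cannot hold. If r is false, the antecedent forces (r = F, t = F, u = T) or (r = F, t = T, u = T), and (u & ~r) | (~t -> u) holds there. Either way (u & ~r) | (~t -> u) holds.

(⇐) This fails. Under r = F, t = T, u = F, the left side is false but the right side is true.

The forward direction holds; the converse fails.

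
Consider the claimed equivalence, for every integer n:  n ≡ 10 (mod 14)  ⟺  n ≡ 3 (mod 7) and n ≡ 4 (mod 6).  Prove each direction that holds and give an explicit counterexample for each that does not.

[⇒] This fails: n = 24 gives 24 ≡ 10 (mod 14) but 24 ≡ 0 (mod 6), so the conjunction on the right does not hold.

[⇐] Conversely, if n ≡ 3 (mod 7) and n ≡ 4 (mod 6), then by the Chinese remainder theorem n ≡ 10 (mod 42). Since 10 ≡ 10 (mod 14) and 14 ∣ 42, we get n ≡ 10 (mod 14).

(⇒) fails; (⇐) holds.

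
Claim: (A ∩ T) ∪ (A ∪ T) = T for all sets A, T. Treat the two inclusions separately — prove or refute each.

(⊆) fails; (⊇) holds.

(⟹) This inclusion fails. Take A = {1}, T = ∅; then 1 ∈ (A ∩ T) ∪ (A ∪ T) but 1 ∉ T.

(⟸) Let x ∈ T. Then either x ∈ T and x ∉ A; or x ∈ A ∩ T. In each case x ∈ (A ∩ T) ∪ (A ∪ T), so T ⊆ (A ∩ T) ∪ (A ∪ T).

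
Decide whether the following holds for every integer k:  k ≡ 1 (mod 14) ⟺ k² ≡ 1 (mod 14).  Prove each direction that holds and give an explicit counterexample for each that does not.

Only the forward implication holds.

(→) Suppose k ≡ 1 (mod 14). Write k = 14j + 1. Then (14j + 1)² = 196j² + 28j + 1 = 14(14j² + 2j) + 1, so k² ≡ 1 (mod 14).

(←) This fails: take k = 13. Then 13² = 169 ≡ 1 (mod 14), yet 13 ≡ 13 (mod 14), not 1.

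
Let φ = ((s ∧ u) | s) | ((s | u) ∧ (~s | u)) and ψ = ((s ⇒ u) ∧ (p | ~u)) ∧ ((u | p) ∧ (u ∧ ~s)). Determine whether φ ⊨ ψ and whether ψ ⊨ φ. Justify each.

(⇒) fails; (⇐) holds.

(→) This fails. Under s = T, p = F, u = F, the left side is true but the right side is false.

(←) Assume the antecedent. If s is true, the antecedent cannot hold. If s is false, the antecedent forces (s = F, p = T, u = T), and the consequent holds there. Either way the consequent holds.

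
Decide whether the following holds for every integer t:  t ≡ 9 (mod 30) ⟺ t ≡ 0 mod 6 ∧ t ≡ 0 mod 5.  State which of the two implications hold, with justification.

[⇒] This fails: t = 9 gives 9 ≡ 9 (mod 30) but 9 ≡ 3 (mod 6), so the conjunction on the right does not hold.

[⇐] This fails: t = 0 satisfies both congruences on the right (0 ≡ 0 mod 6 and 0 ≡ 0 mod 5) yet 0 ≡ 0 (mod 30), not 9.

Neither implication holds.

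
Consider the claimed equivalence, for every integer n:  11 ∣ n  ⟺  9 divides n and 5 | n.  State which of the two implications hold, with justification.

Neither direction holds.

(→) This fails: take n = 11. Certainly 11 ∣ 11, but 9 ∤ 11.

(←) This fails: take n = 45. Both 9 ∣ 45 and 5 ∣ 45, yet 45 is not a multiple of 11 (since 45 = 4·11 + 1), so 11 ∤ 45.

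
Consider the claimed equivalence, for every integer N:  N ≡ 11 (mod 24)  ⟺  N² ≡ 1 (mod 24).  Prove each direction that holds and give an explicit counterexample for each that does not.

(←) This fails: take N = 1. Then 1² = 1 ≡ 1 (mod 24), yet 1 ≡ 1 (mod 24), not 11.

(→) Suppose N ≡ 11 (mod 24). Write N = 24j + 11. Then (24j + 11)² = 576j² + 528j + 121 = 24(24j² + 22j + 5) + 1, so N² ≡ 1 (mod 24).

The forward direction holds; the converse fails.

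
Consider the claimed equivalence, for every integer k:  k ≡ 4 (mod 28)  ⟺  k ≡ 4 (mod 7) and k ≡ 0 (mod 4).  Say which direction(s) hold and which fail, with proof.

Both implications hold.

(⇒) Suppose k ≡ 4 (mod 28); write k = 28j + 4. Since 7 ∣ 28, reducing mod 7 gives k ≡ 4 (mod 7); since 4 ∣ 28, reducing mod 4 gives k ≡ 4 ≡ 0 (mod 4).

(⇐) Conversely, if k ≡ 4 (mod 7) and k ≡ 0 (mod 4), then by the Chinese remainder theorem k ≡ 4 (mod 28). This is exactly k ≡ 4 (mod 28).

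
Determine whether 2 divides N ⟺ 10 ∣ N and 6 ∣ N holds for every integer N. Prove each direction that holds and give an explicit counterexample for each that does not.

Only the converse holds.

(⟸) Suppose 10 ∣ N and 6 ∣ N. Any common multiple of 10 and 6 is a multiple of their lcm; here lcm(10, 6) = 10·6/gcd(10, 6) = 60/2 = 30, so 30 ∣ N. Since 2 ∣ 30, it follows that 2 ∣ N.

(⟹) This fails: take N = 2. Certainly 2 ∣ 2, but 10 ∤ 2.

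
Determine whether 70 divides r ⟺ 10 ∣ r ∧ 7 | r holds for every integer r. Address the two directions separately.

(⇒) If 70 ∣ r, write r = 70q. Since 70 = 7·10, r = 10·(7q), so 10 ∣ r; and since 70 = 10·7, r = 7·(10q), so 7 ∣ r.

(⇐) Suppose 10 ∣ r and 7 ∣ r. Any common multiple of 10 and 7 is a multiple of their lcm; here gcd(10, 7) = 1, so lcm(10, 7) = 10·7 = 70, so 70 ∣ r.

Both directions hold.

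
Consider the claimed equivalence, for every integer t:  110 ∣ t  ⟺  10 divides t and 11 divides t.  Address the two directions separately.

(→) If 110 ∣ t, write t = 110q. Since 110 = 11·10, t = 10·(11q), so 10 ∣ t; and since 110 = 10·11, t = 11·(10q), so 11 ∣ t.

(←) Suppose 10 ∣ t and 11 ∣ t. Any common multiple of 10 and 11 is a multiple of their lcm; here gcd(10, 11) = 1, so lcm(10, 11) = 10·11 = 110, so 110 ∣ t.

Both directions hold.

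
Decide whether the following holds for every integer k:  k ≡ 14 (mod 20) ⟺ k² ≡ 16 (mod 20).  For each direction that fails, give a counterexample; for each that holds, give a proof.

Only the forward implication holds.

[⇐] This fails: take k = 4. Then 4² = 16 ≡ 16 (mod 20), yet 4 ≡ 4 (mod 20), not 14.

[⇒] Suppose k ≡ 14 (mod 20). Write k = 20j + 14. Then (20j + 14)² = 400j² + 560j + 196 = 20(20j² + 28j + 9) + 16, so k² ≡ 16 (mod 20).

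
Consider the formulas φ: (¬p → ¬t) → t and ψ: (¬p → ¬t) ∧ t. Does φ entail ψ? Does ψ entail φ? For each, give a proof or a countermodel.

[⇒] This fails. Under p = F, t = T, the left side is true but the right side is false.

[⇐] Assume the antecedent. If p is true, the antecedent forces (p = T, t = T), and (¬p → ¬t) → t holds there. If p is false, the antecedent cannot hold. Either way (¬p → ¬t) → t holds.

Only the converse holds.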